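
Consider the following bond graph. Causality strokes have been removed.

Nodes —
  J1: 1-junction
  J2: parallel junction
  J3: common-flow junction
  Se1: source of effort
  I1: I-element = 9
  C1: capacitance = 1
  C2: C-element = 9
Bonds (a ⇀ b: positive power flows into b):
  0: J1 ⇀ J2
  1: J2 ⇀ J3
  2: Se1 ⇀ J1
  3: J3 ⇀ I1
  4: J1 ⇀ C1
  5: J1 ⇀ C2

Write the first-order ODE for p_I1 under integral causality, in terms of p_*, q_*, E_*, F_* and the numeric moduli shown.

b2 →J1  (Se1 (Se) sets effort on bond)
b3 →I1  (prefer integral on I1)
b1 →J3  (1-jn J3 has f-setter on 3)
b0 →J2  (closing 0-jn rule on J2)
b4 →J1  (1-jn J1 has f-setter on 0)
b5 →J1  (1-jn J1 has f-setter on 0)

dp_I1/dt = E_Se1 - q_C1 - q_C2/9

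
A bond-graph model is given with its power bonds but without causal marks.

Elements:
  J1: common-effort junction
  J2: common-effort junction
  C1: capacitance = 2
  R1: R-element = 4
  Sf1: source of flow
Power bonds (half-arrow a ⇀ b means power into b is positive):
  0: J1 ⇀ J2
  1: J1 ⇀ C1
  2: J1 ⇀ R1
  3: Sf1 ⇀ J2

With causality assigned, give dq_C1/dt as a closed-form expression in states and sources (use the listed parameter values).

bond 3 stroke at Sf1  (source Sf1 imposes f)
bond 0 stroke at J2  (only one effort-in slot at J2)
bond 1 stroke at J1  (C1 outputs effort q/C1)
bond 2 stroke at R1  (common-e at J1 fixed by 1)

dq_C1/dt = F_Sf1 - q_C1/8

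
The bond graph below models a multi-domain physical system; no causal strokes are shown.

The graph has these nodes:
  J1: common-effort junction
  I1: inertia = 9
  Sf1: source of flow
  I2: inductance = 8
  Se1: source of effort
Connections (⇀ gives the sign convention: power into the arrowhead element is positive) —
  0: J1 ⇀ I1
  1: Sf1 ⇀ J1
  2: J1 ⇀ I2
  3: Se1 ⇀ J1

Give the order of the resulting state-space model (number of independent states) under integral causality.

β1 stroke at Sf1  (Sf1 fixes flow; stroke at Sf1)
β3 stroke at J1  (Se1 fixes effort; stroke away)
β0 stroke at I1  (J1: bond 3 brought effort, rest push out)
β2 stroke at I2  (J1 effort already set via bond 3)

2  (I1, I2 all integral)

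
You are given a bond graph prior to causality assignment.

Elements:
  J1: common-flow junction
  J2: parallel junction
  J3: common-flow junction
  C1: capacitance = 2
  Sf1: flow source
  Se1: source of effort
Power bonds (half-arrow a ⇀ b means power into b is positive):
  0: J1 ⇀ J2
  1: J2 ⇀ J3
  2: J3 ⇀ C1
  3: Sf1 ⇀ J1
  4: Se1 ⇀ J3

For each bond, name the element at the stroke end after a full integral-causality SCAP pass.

β0 stroke at J1
β1 stroke at J2
β2 stroke at J3
β3 stroke at Sf1
β4 stroke at J3

b3 →Sf1  (Sf1: flow source, stroke at near end)
b4 →J3  (source Se1 imposes e)
b0 →J1  (J1: bond 3 brought flow, rest push out)
b1 →J2  (J2: last free bond brings effort in)
b2 →J3  (common-f at J3 fixed by 1)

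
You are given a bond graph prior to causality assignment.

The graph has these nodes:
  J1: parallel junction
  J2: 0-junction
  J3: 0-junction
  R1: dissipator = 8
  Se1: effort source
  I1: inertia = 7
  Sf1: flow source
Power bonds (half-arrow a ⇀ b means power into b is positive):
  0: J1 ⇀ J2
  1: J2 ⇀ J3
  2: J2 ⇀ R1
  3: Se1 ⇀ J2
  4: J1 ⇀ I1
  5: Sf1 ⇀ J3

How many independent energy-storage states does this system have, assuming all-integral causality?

1  (I1 all integral)

β3 stroke→J2  (source Se1 imposes e)
β5 stroke→Sf1  (source Sf1 imposes f)
β0 stroke→J1  (J2: bond 3 brought effort, rest push out)
β1 stroke→J3  (J2: bond 3 brought effort, rest push out)
β2 stroke→R1  (0-jn J2 has e-setter on 3)
β4 stroke→I1  (J1: bond 0 brought effort, rest push out)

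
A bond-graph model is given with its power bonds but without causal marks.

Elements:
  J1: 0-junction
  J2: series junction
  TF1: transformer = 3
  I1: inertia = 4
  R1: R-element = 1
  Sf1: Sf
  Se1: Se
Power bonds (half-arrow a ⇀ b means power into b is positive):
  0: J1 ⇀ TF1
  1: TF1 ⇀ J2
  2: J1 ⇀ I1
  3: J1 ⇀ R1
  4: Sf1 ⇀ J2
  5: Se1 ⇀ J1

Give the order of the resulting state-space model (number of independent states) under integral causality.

#4 stroke→Sf1  (Sf1 (Sf) sets flow on bond)
#5 stroke→J1  (Se1 (Se) sets effort on bond)
#0 stroke→TF1  (J1 effort already set via bond 5)
#2 stroke→I1  (0-jn J1 has e-setter on 5)
#3 stroke→R1  (J1 effort already set via bond 5)
#1 stroke→J2  (1-jn J2 has f-setter on 4)

1  (I1 all integral)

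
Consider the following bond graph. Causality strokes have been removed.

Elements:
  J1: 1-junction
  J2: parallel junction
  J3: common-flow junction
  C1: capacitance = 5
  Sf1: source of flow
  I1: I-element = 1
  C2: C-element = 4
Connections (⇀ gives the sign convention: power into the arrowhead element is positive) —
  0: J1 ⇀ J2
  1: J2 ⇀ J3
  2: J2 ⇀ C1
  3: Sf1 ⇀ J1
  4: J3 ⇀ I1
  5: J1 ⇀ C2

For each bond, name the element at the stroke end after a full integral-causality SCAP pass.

#0 stroke at J1
#1 stroke at J3
#2 stroke at J2
#3 stroke at Sf1
#4 stroke at I1
#5 stroke at J1

β3 stroke→Sf1  (Sf1: flow source, stroke at near end)
β0 stroke→J1  (J1 flow already set via bond 3)
β5 stroke→J1  (1-jn J1 has f-setter on 3)
β2 stroke→J2  (prefer integral on C1)
β1 stroke→J3  (common-e at J2 fixed by 2)
β4 stroke→I1  (only one flow-in slot at J3)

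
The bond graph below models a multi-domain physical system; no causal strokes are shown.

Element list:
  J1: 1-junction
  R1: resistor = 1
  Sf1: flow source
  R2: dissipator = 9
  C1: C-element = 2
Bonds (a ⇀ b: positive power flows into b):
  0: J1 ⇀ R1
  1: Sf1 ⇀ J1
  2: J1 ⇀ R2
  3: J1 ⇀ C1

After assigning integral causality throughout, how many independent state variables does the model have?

#1 |Sf1  (Sf1 (Sf) sets flow on bond)
#0 |J1  (common-f at J1 fixed by 1)
#2 |J1  (J1: bond 1 brought flow, rest push out)
#3 |J1  (common-f at J1 fixed by 1)

1  (C1 all integral)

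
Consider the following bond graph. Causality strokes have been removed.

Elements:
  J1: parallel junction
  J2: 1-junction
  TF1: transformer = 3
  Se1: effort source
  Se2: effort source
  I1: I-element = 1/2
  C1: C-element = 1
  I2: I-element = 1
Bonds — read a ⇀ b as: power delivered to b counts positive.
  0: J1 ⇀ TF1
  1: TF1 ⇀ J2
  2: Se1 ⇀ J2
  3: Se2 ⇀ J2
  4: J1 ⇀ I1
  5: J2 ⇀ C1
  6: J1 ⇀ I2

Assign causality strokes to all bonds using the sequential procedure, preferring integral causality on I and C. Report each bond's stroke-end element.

b0 stroke at J1
b1 stroke at TF1
b2 stroke at J2
b3 stroke at J2
b4 stroke at I1
b5 stroke at J2
b6 stroke at I2

bond 2 stroke→J2  (Se1: effort source, stroke at far end)
bond 3 stroke→J2  (Se2 (Se) sets effort on bond)
bond 4 stroke→I1  (I1 integral (f out))
bond 5 stroke→J2  (C1 integral (e out))
bond 1 stroke→TF1  (only one flow-in slot at J2)
bond 0 stroke→J1  (TF1 one-in-one-out from 1)
bond 6 stroke→I2  (J1: bond 0 brought effort, rest push out)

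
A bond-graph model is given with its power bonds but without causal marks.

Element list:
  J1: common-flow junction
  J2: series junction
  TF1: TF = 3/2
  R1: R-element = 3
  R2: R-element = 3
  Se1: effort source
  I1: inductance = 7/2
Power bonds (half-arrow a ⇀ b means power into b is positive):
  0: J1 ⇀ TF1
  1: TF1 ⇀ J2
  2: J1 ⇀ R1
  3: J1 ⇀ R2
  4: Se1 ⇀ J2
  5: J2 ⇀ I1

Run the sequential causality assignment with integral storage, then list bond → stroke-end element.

#0 →TF1
#1 →J2
#2 →J1
#3 →J1
#4 →J2
#5 →I1

#4 stroke→J2  (source Se1 imposes e)
#5 stroke→I1  (I1: I, integral causality)
#1 stroke→J2  (1-jn J2 has f-setter on 5)
#0 stroke→TF1  (TF1 one-in-one-out from 1)
#2 stroke→J1  (1-jn J1 has f-setter on 0)
#3 stroke→J1  (1-jn J1 has f-setter on 0)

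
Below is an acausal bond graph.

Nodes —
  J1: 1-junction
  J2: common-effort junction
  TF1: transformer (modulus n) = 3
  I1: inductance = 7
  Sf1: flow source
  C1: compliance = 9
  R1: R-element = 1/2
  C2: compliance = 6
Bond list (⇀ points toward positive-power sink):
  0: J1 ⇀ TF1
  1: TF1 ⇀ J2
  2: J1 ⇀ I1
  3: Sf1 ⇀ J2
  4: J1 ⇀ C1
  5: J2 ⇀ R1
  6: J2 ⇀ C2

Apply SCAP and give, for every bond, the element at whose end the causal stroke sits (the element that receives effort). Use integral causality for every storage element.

β0 →J1
β1 →TF1
β2 →I1
β3 →Sf1
β4 →J1
β5 →R1
β6 →J2

b3 →Sf1  (Sf1 fixes flow; stroke at Sf1)
b2 →I1  (prefer integral on I1)
b0 →J1  (common-f at J1 fixed by 2)
b4 →J1  (J1: bond 2 brought flow, rest push out)
b1 →TF1  (TF1 one-in-one-out from 0)
b6 →J2  (C2 outputs effort q/C2)
b5 →R1  (0-jn J2 has e-setter on 6)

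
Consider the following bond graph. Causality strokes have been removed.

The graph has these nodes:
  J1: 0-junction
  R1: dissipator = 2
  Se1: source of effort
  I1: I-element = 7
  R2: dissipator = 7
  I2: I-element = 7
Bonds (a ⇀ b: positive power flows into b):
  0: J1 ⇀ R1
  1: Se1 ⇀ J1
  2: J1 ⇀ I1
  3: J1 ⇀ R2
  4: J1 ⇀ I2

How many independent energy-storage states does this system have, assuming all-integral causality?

2  (I1, I2 all integral)

#1 →J1  (source Se1 imposes e)
#0 →R1  (J1 effort already set via bond 1)
#2 →I1  (J1: bond 1 brought effort, rest push out)
#3 →R2  (J1 effort already set via bond 1)
#4 →I2  (common-e at J1 fixed by 1)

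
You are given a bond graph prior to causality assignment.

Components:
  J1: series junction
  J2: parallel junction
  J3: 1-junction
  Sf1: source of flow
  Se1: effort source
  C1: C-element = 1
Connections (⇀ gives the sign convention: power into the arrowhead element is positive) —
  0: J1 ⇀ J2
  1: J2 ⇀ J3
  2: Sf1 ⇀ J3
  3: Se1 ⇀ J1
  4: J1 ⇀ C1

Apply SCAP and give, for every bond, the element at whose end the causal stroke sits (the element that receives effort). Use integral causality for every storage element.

b0 stroke→J2
b1 stroke→J3
b2 stroke→Sf1
b3 stroke→J1
b4 stroke→J1

bond 2 →Sf1  (source Sf1 imposes f)
bond 3 →J1  (Se1 fixes effort; stroke away)
bond 1 →J3  (1-jn J3 has f-setter on 2)
bond 0 →J2  (J2: last free bond brings effort in)
bond 4 →J1  (1-jn J1 has f-setter on 0)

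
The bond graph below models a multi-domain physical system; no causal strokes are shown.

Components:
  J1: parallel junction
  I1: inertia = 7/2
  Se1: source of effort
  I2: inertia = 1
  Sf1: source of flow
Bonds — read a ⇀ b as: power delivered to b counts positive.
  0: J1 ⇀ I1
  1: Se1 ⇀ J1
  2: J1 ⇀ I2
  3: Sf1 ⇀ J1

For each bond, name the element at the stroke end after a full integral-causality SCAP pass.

β0 stroke→I1
β1 stroke→J1
β2 stroke→I2
β3 stroke→Sf1

b1 |J1  (Se1 fixes effort; stroke away)
b3 |Sf1  (Sf1: flow source, stroke at near end)
b0 |I1  (0-jn J1 has e-setter on 1)
b2 |I2  (J1: bond 1 brought effort, rest push out)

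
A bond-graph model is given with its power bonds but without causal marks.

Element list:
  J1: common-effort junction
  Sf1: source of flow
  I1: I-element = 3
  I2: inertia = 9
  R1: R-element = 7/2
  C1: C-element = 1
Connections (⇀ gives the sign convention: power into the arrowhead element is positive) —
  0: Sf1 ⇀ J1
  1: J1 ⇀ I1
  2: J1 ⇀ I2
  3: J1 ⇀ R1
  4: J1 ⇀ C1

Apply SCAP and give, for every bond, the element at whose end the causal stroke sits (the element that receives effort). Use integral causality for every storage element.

bond 0 →Sf1
bond 1 →I1
bond 2 →I2
bond 3 →R1
bond 4 →J1

b0 |Sf1  (Sf1: flow source, stroke at near end)
b1 |I1  (prefer integral on I1)
b2 |I2  (I2 integral (f out))
b4 |J1  (C1: C, integral causality)
b3 |R1  (J1 effort already set via bond 4)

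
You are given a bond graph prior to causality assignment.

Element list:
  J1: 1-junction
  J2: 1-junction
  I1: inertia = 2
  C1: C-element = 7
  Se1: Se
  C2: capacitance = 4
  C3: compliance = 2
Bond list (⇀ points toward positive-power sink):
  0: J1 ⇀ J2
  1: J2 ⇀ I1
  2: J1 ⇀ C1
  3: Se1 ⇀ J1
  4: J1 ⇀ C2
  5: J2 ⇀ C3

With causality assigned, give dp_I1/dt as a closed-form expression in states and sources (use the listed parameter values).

b3 stroke→J1  (Se1 (Se) sets effort on bond)
b1 stroke→I1  (prefer integral on I1)
b0 stroke→J2  (common-f at J2 fixed by 1)
b5 stroke→J2  (J2 flow already set via bond 1)
b2 stroke→J1  (common-f at J1 fixed by 0)
b4 stroke→J1  (1-jn J1 has f-setter on 0)

dp_I1/dt = E_Se1 - q_C1/7 - q_C2/4 - q_C3/2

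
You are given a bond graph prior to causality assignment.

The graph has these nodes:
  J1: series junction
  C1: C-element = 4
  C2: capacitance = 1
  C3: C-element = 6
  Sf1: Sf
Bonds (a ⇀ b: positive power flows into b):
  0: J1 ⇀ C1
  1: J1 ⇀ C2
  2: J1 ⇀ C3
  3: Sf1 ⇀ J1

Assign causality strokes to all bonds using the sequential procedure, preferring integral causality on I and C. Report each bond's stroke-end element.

b3 →Sf1  (source Sf1 imposes f)
b0 →J1  (1-jn J1 has f-setter on 3)
b1 →J1  (J1: bond 3 brought flow, rest push out)
b2 →J1  (common-f at J1 fixed by 3)

bond 0 stroke→J1
bond 1 stroke→J1
bond 2 stroke→J1
bond 3 stroke→Sf1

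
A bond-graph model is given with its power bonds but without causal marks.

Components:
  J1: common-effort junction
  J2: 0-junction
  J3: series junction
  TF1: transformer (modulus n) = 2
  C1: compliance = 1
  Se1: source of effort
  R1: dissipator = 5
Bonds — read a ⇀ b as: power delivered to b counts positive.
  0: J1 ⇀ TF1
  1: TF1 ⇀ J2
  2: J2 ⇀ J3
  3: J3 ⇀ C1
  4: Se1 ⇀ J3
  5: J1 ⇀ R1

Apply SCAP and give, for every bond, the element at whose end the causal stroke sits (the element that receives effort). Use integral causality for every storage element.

β0 stroke→J1
β1 stroke→TF1
β2 stroke→J2
β3 stroke→J3
β4 stroke→J3
β5 stroke→R1

bond 4 →J3  (Se1: effort source, stroke at far end)
bond 3 →J3  (C1 outputs effort q/C1)
bond 2 →J2  (only one flow-in slot at J3)
bond 1 →TF1  (J2: bond 2 brought effort, rest push out)
bond 0 →J1  (TF1: transformer flips bond 1)
bond 5 →R1  (common-e at J1 fixed by 0)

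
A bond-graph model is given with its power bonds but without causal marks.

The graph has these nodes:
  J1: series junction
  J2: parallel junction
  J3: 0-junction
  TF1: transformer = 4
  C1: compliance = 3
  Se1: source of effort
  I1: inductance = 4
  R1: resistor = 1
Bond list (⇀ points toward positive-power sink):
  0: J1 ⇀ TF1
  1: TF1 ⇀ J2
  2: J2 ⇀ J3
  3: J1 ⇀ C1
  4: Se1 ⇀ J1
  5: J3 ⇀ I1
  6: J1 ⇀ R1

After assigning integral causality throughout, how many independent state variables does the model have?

2  (C1, I1 all integral)

#4 stroke at J1  (Se1: effort source, stroke at far end)
#3 stroke at J1  (C1 outputs effort q/C1)
#5 stroke at I1  (I1: I, integral causality)
#2 stroke at J3  (only one effort-in slot at J3)
#1 stroke at J2  (J2: last free bond brings effort in)
#0 stroke at TF1  (TF1 one-in-one-out from 1)
#6 stroke at J1  (1-jn J1 has f-setter on 0)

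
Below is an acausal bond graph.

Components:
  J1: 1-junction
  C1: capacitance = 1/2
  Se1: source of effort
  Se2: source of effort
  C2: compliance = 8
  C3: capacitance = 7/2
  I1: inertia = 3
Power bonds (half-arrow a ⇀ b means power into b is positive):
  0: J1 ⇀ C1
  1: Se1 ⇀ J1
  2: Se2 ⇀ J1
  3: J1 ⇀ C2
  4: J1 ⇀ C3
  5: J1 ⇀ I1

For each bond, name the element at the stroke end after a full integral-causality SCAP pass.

bond 0 |J1
bond 1 |J1
bond 2 |J1
bond 3 |J1
bond 4 |J1
bond 5 |I1

bond 1 |J1  (Se1 (Se) sets effort on bond)
bond 2 |J1  (Se2 (Se) sets effort on bond)
bond 0 |J1  (prefer integral on C1)
bond 3 |J1  (prefer integral on C2)
bond 4 |J1  (C3 outputs effort q/C3)
bond 5 |I1  (J1 needs exactly one f-in)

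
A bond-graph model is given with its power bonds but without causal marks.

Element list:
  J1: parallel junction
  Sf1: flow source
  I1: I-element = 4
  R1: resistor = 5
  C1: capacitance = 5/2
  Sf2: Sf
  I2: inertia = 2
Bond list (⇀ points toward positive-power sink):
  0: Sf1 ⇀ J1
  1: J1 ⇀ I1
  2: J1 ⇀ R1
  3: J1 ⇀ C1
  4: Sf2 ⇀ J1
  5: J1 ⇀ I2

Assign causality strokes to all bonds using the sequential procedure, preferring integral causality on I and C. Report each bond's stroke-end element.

bond 0 stroke→Sf1
bond 1 stroke→I1
bond 2 stroke→R1
bond 3 stroke→J1
bond 4 stroke→Sf2
bond 5 stroke→I2

#0 stroke at Sf1  (Sf1: flow source, stroke at near end)
#4 stroke at Sf2  (Sf2: flow source, stroke at near end)
#1 stroke at I1  (I1: I, integral causality)
#3 stroke at J1  (C1 integral (e out))
#2 stroke at R1  (common-e at J1 fixed by 3)
#5 stroke at I2  (common-e at J1 fixed by 3)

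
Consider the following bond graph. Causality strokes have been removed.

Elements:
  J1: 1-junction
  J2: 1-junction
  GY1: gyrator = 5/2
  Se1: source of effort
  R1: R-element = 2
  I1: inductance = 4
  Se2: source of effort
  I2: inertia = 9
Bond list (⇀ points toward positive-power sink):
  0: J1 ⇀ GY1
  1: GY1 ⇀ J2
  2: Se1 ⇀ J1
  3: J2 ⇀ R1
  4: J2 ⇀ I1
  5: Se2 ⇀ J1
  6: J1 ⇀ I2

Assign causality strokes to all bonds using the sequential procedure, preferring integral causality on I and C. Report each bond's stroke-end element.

bond 2 →J1  (Se1 (Se) sets effort on bond)
bond 5 →J1  (Se2 fixes effort; stroke away)
bond 4 →I1  (I1 outputs flow p/I1)
bond 1 →J2  (J2: bond 4 brought flow, rest push out)
bond 3 →J2  (1-jn J2 has f-setter on 4)
bond 0 →J1  (GY1 both-in/both-out from 1)
bond 6 →I2  (J1 needs exactly one f-in)

b0 stroke at J1
b1 stroke at J2
b2 stroke at J1
b3 stroke at J2
b4 stroke at I1
b5 stroke at J1
b6 stroke at I2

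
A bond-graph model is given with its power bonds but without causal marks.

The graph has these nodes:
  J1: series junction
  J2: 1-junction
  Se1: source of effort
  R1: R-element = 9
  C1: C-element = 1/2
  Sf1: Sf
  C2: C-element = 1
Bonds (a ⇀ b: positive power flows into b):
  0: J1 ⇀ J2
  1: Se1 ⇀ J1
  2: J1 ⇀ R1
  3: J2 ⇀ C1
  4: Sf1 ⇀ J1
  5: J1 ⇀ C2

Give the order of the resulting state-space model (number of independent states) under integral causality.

b1 |J1  (Se1 fixes effort; stroke away)
b4 |Sf1  (Sf1: flow source, stroke at near end)
b0 |J1  (common-f at J1 fixed by 4)
b2 |J1  (J1: bond 4 brought flow, rest push out)
b5 |J1  (J1: bond 4 brought flow, rest push out)
b3 |J2  (1-jn J2 has f-setter on 0)

2  (C1, C2 all integral)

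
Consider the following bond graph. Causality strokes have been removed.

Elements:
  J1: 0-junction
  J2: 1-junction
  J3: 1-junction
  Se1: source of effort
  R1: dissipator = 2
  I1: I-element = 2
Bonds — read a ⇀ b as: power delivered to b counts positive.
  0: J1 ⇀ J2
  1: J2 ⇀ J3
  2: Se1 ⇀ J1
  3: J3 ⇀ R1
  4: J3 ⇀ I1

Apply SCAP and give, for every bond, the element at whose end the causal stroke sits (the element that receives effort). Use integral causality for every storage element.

bond 0 |J2
bond 1 |J3
bond 2 |J1
bond 3 |J3
bond 4 |I1

b2 →J1  (Se1 fixes effort; stroke away)
b0 →J2  (J1: bond 2 brought effort, rest push out)
b1 →J3  (J2: last free bond brings flow in)
b4 →I1  (prefer integral on I1)
b3 →J3  (common-f at J3 fixed by 4)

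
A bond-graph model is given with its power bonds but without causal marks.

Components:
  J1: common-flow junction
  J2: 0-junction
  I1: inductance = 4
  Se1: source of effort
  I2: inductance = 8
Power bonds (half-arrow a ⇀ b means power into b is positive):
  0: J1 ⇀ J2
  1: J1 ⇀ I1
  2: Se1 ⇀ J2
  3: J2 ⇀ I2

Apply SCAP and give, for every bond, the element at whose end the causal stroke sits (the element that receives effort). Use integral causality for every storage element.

#0 stroke at J1
#1 stroke at I1
#2 stroke at J2
#3 stroke at I2

bond 2 stroke→J2  (Se1 (Se) sets effort on bond)
bond 0 stroke→J1  (J2: bond 2 brought effort, rest push out)
bond 3 stroke→I2  (0-jn J2 has e-setter on 2)
bond 1 stroke→I1  (only one flow-in slot at J1)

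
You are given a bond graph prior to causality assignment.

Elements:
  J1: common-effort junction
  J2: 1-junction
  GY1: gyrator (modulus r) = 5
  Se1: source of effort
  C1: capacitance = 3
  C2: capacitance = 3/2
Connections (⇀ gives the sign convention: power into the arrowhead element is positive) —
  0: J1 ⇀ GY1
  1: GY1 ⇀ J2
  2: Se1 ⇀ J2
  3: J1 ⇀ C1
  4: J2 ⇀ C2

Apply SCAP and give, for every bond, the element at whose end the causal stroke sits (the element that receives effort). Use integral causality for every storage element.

#0 stroke→GY1
#1 stroke→GY1
#2 stroke→J2
#3 stroke→J1
#4 stroke→J2

b2 stroke at J2  (Se1 fixes effort; stroke away)
b3 stroke at J1  (C1: C, integral causality)
b0 stroke at GY1  (0-jn J1 has e-setter on 3)
b1 stroke at GY1  (GY1 both-in/both-out from 0)
b4 stroke at J2  (common-f at J2 fixed by 1)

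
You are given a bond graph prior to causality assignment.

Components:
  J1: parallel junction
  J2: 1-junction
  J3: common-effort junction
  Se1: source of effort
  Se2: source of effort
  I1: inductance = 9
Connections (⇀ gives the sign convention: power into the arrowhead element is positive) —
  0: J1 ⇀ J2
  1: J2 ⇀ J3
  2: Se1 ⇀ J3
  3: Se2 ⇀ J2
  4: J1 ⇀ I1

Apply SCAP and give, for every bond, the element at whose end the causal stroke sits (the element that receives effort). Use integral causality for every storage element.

β2 stroke at J3  (Se1: effort source, stroke at far end)
β3 stroke at J2  (Se2 (Se) sets effort on bond)
β1 stroke at J2  (common-e at J3 fixed by 2)
β0 stroke at J1  (J2 needs exactly one f-in)
β4 stroke at I1  (0-jn J1 has e-setter on 0)

#0 |J1
#1 |J2
#2 |J3
#3 |J2
#4 |I1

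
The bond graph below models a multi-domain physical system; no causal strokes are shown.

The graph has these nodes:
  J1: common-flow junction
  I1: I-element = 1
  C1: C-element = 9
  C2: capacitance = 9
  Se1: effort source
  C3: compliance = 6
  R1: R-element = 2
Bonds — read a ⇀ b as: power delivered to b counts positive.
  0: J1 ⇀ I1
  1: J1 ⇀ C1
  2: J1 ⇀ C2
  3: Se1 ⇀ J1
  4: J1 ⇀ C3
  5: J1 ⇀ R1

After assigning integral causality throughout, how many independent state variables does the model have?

4  (C1, C2, C3, I1 all integral)

β3 stroke→J1  (Se1 (Se) sets effort on bond)
β0 stroke→I1  (prefer integral on I1)
β1 stroke→J1  (J1: bond 0 brought flow, rest push out)
β2 stroke→J1  (common-f at J1 fixed by 0)
β4 stroke→J1  (J1 flow already set via bond 0)
β5 stroke→J1  (J1 flow already set via bond 0)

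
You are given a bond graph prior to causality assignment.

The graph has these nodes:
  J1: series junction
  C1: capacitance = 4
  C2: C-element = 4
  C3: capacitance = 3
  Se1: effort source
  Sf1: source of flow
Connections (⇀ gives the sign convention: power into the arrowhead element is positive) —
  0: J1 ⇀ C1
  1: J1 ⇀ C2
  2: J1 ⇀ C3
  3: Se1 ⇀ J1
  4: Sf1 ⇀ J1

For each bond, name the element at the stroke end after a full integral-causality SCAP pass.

b3 |J1  (Se1: effort source, stroke at far end)
b4 |Sf1  (Sf1 (Sf) sets flow on bond)
b0 |J1  (1-jn J1 has f-setter on 4)
b1 |J1  (1-jn J1 has f-setter on 4)
b2 |J1  (J1: bond 4 brought flow, rest push out)

b0 |J1
b1 |J1
b2 |J1
b3 |J1
b4 |Sf1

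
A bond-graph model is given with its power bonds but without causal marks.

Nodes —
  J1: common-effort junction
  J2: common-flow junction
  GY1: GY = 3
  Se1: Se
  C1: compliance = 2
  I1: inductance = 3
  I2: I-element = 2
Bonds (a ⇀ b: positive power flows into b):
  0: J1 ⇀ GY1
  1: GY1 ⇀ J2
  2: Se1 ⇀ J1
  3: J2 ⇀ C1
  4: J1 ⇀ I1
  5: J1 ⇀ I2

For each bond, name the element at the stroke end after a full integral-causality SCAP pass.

#0 |GY1
#1 |GY1
#2 |J1
#3 |J2
#4 |I1
#5 |I2

β2 |J1  (Se1 fixes effort; stroke away)
β0 |GY1  (0-jn J1 has e-setter on 2)
β4 |I1  (common-e at J1 fixed by 2)
β5 |I2  (J1: bond 2 brought effort, rest push out)
β1 |GY1  (through GY1, causality inverts; strokes same side of GY1)
β3 |J2  (J2 flow already set via bond 1)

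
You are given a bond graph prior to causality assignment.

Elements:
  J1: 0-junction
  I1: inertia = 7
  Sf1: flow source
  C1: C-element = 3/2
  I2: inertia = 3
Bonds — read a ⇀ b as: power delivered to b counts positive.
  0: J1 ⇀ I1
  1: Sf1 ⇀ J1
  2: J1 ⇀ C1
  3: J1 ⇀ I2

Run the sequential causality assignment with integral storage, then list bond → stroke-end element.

bond 1 stroke at Sf1  (Sf1: flow source, stroke at near end)
bond 0 stroke at I1  (I1 integral (f out))
bond 2 stroke at J1  (C1: C, integral causality)
bond 3 stroke at I2  (common-e at J1 fixed by 2)

β0 stroke at I1
β1 stroke at Sf1
β2 stroke at J1
β3 stroke at I2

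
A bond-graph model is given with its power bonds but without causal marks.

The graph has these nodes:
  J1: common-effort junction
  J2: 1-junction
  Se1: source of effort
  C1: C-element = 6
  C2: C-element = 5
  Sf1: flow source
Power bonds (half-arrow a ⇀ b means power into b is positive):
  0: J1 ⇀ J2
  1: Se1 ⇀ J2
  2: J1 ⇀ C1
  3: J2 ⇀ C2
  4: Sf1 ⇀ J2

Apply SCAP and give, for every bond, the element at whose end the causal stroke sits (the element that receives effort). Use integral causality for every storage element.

β1 |J2  (Se1 (Se) sets effort on bond)
β4 |Sf1  (Sf1: flow source, stroke at near end)
β0 |J2  (common-f at J2 fixed by 4)
β3 |J2  (J2: bond 4 brought flow, rest push out)
β2 |J1  (only one effort-in slot at J1)

bond 0 stroke at J2
bond 1 stroke at J2
bond 2 stroke at J1
bond 3 stroke at J2
bond 4 stroke at Sf1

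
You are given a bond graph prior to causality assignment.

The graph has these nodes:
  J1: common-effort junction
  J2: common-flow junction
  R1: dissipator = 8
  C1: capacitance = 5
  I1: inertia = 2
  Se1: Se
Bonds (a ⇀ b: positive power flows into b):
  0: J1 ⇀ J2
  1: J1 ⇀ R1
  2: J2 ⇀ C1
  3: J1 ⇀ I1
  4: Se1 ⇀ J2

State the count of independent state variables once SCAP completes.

2  (C1, I1 all integral)

#4 →J2  (Se1: effort source, stroke at far end)
#2 →J2  (prefer integral on C1)
#0 →J1  (closing 1-jn rule on J2)
#1 →R1  (J1 effort already set via bond 0)
#3 →I1  (J1 effort already set via bond 0)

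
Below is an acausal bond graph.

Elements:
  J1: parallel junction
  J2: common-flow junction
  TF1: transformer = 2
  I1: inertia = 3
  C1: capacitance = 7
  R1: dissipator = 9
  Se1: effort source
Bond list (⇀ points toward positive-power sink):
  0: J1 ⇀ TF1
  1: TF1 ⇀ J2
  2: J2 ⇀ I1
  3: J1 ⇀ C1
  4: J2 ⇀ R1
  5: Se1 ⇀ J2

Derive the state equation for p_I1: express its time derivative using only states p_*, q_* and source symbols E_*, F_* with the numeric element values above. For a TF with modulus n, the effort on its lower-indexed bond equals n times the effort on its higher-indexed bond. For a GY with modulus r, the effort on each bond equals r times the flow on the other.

#5 |J2  (Se1 (Se) sets effort on bond)
#2 |I1  (I1: I, integral causality)
#1 |J2  (J2 flow already set via bond 2)
#4 |J2  (J2 flow already set via bond 2)
#0 |TF1  (TF1 one-in-one-out from 1)
#3 |J1  (J1: last free bond brings effort in)

dp_I1/dt = E_Se1 - 3*p_I1 + q_C1/14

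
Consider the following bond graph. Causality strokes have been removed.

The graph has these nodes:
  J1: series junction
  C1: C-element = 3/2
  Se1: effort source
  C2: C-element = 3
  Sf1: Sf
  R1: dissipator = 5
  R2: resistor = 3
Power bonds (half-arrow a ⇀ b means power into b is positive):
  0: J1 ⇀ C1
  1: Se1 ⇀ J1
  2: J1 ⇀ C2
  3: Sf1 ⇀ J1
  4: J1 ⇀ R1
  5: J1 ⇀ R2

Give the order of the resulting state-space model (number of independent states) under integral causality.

b1 |J1  (Se1 (Se) sets effort on bond)
b3 |Sf1  (Sf1 fixes flow; stroke at Sf1)
b0 |J1  (J1 flow already set via bond 3)
b2 |J1  (1-jn J1 has f-setter on 3)
b4 |J1  (J1: bond 3 brought flow, rest push out)
b5 |J1  (1-jn J1 has f-setter on 3)

2  (C1, C2 all integral)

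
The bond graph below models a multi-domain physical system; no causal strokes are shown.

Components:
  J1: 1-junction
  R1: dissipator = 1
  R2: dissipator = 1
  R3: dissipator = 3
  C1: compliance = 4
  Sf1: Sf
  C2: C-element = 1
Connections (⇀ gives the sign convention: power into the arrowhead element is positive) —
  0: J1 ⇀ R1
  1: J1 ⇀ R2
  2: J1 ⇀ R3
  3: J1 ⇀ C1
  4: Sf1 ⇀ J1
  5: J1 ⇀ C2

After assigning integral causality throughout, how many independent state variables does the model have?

2  (C1, C2 all integral)

b4 stroke→Sf1  (Sf1 (Sf) sets flow on bond)
b0 stroke→J1  (common-f at J1 fixed by 4)
b1 stroke→J1  (J1: bond 4 brought flow, rest push out)
b2 stroke→J1  (J1: bond 4 brought flow, rest push out)
b3 stroke→J1  (1-jn J1 has f-setter on 4)
b5 stroke→J1  (1-jn J1 has f-setter on 4)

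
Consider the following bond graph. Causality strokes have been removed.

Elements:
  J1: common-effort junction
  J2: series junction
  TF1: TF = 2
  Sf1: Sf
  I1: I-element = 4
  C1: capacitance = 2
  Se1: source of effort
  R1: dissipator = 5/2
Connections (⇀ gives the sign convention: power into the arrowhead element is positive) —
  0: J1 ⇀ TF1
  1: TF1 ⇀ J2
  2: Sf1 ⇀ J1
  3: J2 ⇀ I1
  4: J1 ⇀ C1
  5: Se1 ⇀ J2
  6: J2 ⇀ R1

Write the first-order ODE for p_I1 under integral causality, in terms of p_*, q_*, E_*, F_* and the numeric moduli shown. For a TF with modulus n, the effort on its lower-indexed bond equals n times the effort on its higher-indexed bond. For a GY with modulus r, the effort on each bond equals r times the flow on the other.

dp_I1/dt = E_Se1 - 5*p_I1/8 + q_C1/4

bond 2 stroke at Sf1  (Sf1 (Sf) sets flow on bond)
bond 5 stroke at J2  (source Se1 imposes e)
bond 3 stroke at I1  (I1 integral (f out))
bond 1 stroke at J2  (common-f at J2 fixed by 3)
bond 6 stroke at J2  (common-f at J2 fixed by 3)
bond 0 stroke at TF1  (TF1 one-in-one-out from 1)
bond 4 stroke at J1  (only one effort-in slot at J1)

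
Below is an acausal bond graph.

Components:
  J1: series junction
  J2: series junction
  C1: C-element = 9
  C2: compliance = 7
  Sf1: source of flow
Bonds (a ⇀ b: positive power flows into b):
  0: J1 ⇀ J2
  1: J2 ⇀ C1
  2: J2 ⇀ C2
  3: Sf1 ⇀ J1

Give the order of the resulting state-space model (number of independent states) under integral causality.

2  (C1, C2 all integral)

#3 →Sf1  (Sf1: flow source, stroke at near end)
#0 →J1  (J1: bond 3 brought flow, rest push out)
#1 →J2  (J2 flow already set via bond 0)
#2 →J2  (1-jn J2 has f-setter on 0)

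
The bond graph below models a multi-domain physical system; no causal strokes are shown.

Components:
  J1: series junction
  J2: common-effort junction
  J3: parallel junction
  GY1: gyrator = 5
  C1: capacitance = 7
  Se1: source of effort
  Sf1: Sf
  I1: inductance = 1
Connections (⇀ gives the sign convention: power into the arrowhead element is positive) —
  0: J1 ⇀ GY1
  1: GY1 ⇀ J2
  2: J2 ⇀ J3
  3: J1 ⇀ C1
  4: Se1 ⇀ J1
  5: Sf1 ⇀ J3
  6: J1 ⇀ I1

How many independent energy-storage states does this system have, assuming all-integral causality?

2  (C1, I1 all integral)

β4 stroke at J1  (Se1: effort source, stroke at far end)
β5 stroke at Sf1  (source Sf1 imposes f)
β2 stroke at J3  (J3 needs exactly one e-in)
β1 stroke at J2  (closing 0-jn rule on J2)
β0 stroke at J1  (GY GY1: same side as bond 1)
β3 stroke at J1  (C1 integral (e out))
β6 stroke at I1  (only one flow-in slot at J1)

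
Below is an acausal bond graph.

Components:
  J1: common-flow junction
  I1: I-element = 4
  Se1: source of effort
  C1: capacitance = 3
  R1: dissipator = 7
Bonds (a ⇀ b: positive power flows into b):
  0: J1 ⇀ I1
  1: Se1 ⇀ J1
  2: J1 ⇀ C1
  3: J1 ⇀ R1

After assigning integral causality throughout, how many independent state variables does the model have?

β1 stroke→J1  (source Se1 imposes e)
β0 stroke→I1  (I1: I, integral causality)
β2 stroke→J1  (1-jn J1 has f-setter on 0)
β3 stroke→J1  (1-jn J1 has f-setter on 0)

2  (C1, I1 all integral)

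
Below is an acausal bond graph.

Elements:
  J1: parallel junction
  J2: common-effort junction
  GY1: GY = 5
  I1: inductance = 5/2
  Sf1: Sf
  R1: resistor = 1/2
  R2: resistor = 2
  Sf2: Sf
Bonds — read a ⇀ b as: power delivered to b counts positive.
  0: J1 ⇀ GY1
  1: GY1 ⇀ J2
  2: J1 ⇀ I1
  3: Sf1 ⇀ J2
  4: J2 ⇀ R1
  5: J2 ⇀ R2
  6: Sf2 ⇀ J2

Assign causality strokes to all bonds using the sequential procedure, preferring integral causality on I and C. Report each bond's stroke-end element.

bond 0 stroke at J1
bond 1 stroke at J2
bond 2 stroke at I1
bond 3 stroke at Sf1
bond 4 stroke at R1
bond 5 stroke at R2
bond 6 stroke at Sf2

β3 →Sf1  (Sf1 fixes flow; stroke at Sf1)
β6 →Sf2  (source Sf2 imposes f)
β2 →I1  (I1 outputs flow p/I1)
β0 →J1  (only one effort-in slot at J1)
β1 →J2  (through GY1, causality inverts; strokes same side of GY1)
β4 →R1  (common-e at J2 fixed by 1)
β5 →R2  (common-e at J2 fixed by 1)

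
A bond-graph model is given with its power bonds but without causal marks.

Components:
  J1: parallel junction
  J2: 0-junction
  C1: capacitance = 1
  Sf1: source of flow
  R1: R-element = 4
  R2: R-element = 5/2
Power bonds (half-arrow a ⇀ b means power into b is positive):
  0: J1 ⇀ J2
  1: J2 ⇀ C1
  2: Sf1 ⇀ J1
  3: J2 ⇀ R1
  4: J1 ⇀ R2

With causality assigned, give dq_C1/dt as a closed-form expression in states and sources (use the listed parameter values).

β2 |Sf1  (Sf1 fixes flow; stroke at Sf1)
β1 |J2  (C1: C, integral causality)
β0 |J1  (common-e at J2 fixed by 1)
β3 |R1  (common-e at J2 fixed by 1)
β4 |R2  (J1 effort already set via bond 0)

dq_C1/dt = F_Sf1 - 13*q_C1/20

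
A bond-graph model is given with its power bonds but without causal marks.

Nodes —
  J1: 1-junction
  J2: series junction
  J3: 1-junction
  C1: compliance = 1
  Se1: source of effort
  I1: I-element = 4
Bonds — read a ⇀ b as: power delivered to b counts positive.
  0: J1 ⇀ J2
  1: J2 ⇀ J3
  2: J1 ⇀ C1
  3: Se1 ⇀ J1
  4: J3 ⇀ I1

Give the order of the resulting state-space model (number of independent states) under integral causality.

2  (C1, I1 all integral)

bond 3 stroke at J1  (Se1 fixes effort; stroke away)
bond 2 stroke at J1  (prefer integral on C1)
bond 0 stroke at J2  (J1: last free bond brings flow in)
bond 1 stroke at J3  (only one flow-in slot at J2)
bond 4 stroke at I1  (only one flow-in slot at J3)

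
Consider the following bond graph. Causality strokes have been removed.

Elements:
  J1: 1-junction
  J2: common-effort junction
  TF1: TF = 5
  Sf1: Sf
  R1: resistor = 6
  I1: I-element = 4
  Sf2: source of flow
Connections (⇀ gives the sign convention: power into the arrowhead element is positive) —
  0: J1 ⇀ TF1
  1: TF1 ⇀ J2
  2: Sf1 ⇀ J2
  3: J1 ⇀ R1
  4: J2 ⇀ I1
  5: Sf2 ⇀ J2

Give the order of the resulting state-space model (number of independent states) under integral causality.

1  (I1 all integral)

bond 2 stroke→Sf1  (Sf1: flow source, stroke at near end)
bond 5 stroke→Sf2  (source Sf2 imposes f)
bond 4 stroke→I1  (prefer integral on I1)
bond 1 stroke→J2  (only one effort-in slot at J2)
bond 0 stroke→TF1  (through TF1, causality passes straight; one stroke at TF1)
bond 3 stroke→J1  (common-f at J1 fixed by 0)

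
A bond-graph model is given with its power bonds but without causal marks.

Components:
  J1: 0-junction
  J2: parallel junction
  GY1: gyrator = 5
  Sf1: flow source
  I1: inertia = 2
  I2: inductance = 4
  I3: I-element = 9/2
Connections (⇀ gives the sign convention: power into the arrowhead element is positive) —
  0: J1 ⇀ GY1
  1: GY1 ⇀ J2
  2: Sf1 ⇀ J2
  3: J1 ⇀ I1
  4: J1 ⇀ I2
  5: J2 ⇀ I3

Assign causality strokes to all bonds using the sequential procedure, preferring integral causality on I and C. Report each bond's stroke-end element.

β2 stroke at Sf1  (source Sf1 imposes f)
β3 stroke at I1  (prefer integral on I1)
β4 stroke at I2  (I2 integral (f out))
β0 stroke at J1  (J1: last free bond brings effort in)
β1 stroke at J2  (GY1: gyrator matches bond 0)
β5 stroke at I3  (J2: bond 1 brought effort, rest push out)

bond 0 stroke at J1
bond 1 stroke at J2
bond 2 stroke at Sf1
bond 3 stroke at I1
bond 4 stroke at I2
bond 5 stroke at I3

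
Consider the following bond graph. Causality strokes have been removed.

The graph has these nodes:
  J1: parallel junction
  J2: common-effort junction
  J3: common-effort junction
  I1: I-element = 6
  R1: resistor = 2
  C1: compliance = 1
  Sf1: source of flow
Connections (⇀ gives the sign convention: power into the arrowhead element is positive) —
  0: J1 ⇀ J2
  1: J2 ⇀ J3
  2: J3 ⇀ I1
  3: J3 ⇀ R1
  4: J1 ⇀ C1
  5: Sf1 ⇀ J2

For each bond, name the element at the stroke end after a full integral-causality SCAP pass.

β5 →Sf1  (Sf1 fixes flow; stroke at Sf1)
β2 →I1  (I1 outputs flow p/I1)
β4 →J1  (C1: C, integral causality)
β0 →J2  (0-jn J1 has e-setter on 4)
β1 →J3  (J2 effort already set via bond 0)
β3 →R1  (0-jn J3 has e-setter on 1)

β0 stroke→J2
β1 stroke→J3
β2 stroke→I1
β3 stroke→R1
β4 stroke→J1
β5 stroke→Sf1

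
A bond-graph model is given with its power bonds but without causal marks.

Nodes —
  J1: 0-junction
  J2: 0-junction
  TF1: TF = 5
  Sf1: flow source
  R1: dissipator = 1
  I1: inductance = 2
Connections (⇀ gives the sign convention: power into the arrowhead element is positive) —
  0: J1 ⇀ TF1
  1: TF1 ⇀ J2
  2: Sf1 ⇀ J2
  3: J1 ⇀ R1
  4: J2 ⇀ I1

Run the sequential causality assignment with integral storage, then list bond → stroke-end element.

β2 |Sf1  (Sf1: flow source, stroke at near end)
β4 |I1  (I1: I, integral causality)
β1 |J2  (J2 needs exactly one e-in)
β0 |TF1  (through TF1, causality passes straight; one stroke at TF1)
β3 |J1  (only one effort-in slot at J1)

bond 0 |TF1
bond 1 |J2
bond 2 |Sf1
bond 3 |J1
bond 4 |I1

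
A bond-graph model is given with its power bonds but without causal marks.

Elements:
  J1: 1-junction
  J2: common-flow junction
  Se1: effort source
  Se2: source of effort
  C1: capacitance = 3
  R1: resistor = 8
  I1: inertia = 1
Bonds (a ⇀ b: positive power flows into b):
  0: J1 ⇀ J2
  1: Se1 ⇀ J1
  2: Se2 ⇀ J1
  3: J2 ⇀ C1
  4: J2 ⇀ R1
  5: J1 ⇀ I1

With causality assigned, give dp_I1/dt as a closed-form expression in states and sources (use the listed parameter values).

dp_I1/dt = E_Se1 + E_Se2 - 8*p_I1 - q_C1/3

b1 stroke at J1  (Se1: effort source, stroke at far end)
b2 stroke at J1  (Se2 fixes effort; stroke away)
b3 stroke at J2  (C1 outputs effort q/C1)
b5 stroke at I1  (prefer integral on I1)
b0 stroke at J1  (common-f at J1 fixed by 5)
b4 stroke at J2  (J2 flow already set via bond 0)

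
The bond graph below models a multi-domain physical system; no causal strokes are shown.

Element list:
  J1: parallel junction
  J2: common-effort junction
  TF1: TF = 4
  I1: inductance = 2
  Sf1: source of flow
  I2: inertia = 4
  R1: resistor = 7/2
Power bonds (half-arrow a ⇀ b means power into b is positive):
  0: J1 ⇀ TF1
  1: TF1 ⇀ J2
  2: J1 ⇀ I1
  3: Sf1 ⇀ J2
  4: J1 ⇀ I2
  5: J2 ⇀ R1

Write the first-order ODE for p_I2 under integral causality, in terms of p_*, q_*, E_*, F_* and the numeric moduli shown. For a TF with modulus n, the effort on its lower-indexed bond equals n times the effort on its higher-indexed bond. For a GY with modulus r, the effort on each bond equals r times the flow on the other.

bond 3 →Sf1  (Sf1 fixes flow; stroke at Sf1)
bond 2 →I1  (I1: I, integral causality)
bond 4 →I2  (I2 integral (f out))
bond 0 →J1  (only one effort-in slot at J1)
bond 1 →TF1  (through TF1, causality passes straight; one stroke at TF1)
bond 5 →J2  (only one effort-in slot at J2)

dp_I2/dt = 14*F_Sf1 - 28*p_I1 - 14*p_I2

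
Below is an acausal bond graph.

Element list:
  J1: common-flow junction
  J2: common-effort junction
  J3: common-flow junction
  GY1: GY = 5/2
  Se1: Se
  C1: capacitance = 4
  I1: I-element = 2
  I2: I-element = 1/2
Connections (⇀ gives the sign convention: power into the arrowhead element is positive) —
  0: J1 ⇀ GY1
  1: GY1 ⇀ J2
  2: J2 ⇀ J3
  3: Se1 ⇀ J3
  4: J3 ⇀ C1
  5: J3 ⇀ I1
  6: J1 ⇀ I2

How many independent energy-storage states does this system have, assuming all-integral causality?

3  (C1, I1, I2 all integral)

β3 stroke→J3  (Se1 fixes effort; stroke away)
β4 stroke→J3  (C1: C, integral causality)
β5 stroke→I1  (I1: I, integral causality)
β2 stroke→J3  (J3: bond 5 brought flow, rest push out)
β1 stroke→J2  (J2: last free bond brings effort in)
β0 stroke→J1  (through GY1, causality inverts; strokes same side of GY1)
β6 stroke→I2  (J1: last free bond brings flow in)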